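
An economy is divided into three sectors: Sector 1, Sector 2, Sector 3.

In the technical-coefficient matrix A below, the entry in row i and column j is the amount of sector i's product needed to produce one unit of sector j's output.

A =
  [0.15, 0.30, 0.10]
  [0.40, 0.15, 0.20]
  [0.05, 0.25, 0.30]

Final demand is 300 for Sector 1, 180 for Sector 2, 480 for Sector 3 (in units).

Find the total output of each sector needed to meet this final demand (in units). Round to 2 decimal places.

x_1 = 760.77, x_2 = 812.15, x_3 = 1030.11

I − A =
  [   0.85    -0.30    -0.10]
  [  -0.40     0.85    -0.20]
  [  -0.05    -0.25     0.70]
Cofactors of I−A, C_ij = (−1)^(i+j)·(minor ij) (rows/columns in the sector order above):
  C_11 = (0.85)(0.70) − (-0.20)(-0.25) = 0.5450
  C_12 = −[(-0.40)(0.70) − (-0.20)(-0.05)] = 0.2900
  C_13 = (-0.40)(-0.25) − (0.85)(-0.05) = 0.1425
  C_21 = −[(-0.30)(0.70) − (-0.10)(-0.25)] = 0.2350
  C_22 = (0.85)(0.70) − (-0.10)(-0.05) = 0.5900
  C_23 = −[(0.85)(-0.25) − (-0.30)(-0.05)] = 0.2275
  C_31 = (-0.30)(-0.20) − (-0.10)(0.85) = 0.1450
  C_32 = −[(0.85)(-0.20) − (-0.10)(-0.40)] = 0.2100
  C_33 = (0.85)(0.85) − (-0.30)(-0.40) = 0.6025
det(I−A) = Σ_j (I−A)_1j·C_1j = (0.85)(0.5450) + (-0.30)(0.2900) + (-0.10)(0.1425) = 0.3620
adj(I−A) = Cᵀ =
  [ 0.5450   0.2350   0.1450]
  [ 0.2900   0.5900   0.2100]
  [ 0.1425   0.2275   0.6025]
(I − A)⁻¹ = adj(I−A) / det(I−A) ≈
  [   1.5055     0.6492     0.4006]
  [   0.8011     1.6298     0.5801]
  [   0.3936     0.6285     1.6644]
x = (I − A)⁻¹ d = adj(I−A)·d / det(I−A), with det(I−A) = 0.3620:
  x_1 = (0.5450·300 + 0.2350·180 + 0.1450·480) / 0.3620 = 275.40 / 0.3620 ≈ 760.77
  x_2 = (0.2900·300 + 0.5900·180 + 0.2100·480) / 0.3620 = 294.00 / 0.3620 ≈ 812.15
  x_3 = (0.1425·300 + 0.2275·180 + 0.6025·480) / 0.3620 = 372.90 / 0.3620 ≈ 1030.11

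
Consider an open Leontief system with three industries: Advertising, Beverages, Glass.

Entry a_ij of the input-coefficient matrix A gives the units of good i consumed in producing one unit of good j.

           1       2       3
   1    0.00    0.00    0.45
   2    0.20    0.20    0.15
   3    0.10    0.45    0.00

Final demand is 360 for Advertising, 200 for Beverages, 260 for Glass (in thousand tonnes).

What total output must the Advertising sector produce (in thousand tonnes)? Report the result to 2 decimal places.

x_1 = 606.40

I − A =
  [   1.00     0.00    -0.45]
  [  -0.20     0.80    -0.15]
  [  -0.10    -0.45     1.00]
Cofactors of I−A, C_ij = (−1)^(i+j)·(minor ij) (rows/columns in the sector order above):
  C_11 = (0.80)(1.00) − (-0.15)(-0.45) = 0.7325
  C_12 = −[(-0.20)(1.00) − (-0.15)(-0.10)] = 0.2150
  C_13 = (-0.20)(-0.45) − (0.80)(-0.10) = 0.1700
  C_21 = −[(0.00)(1.00) − (-0.45)(-0.45)] = 0.2025
  C_22 = (1.00)(1.00) − (-0.45)(-0.10) = 0.9550
  C_23 = −[(1.00)(-0.45) − (0.00)(-0.10)] = 0.4500
  C_31 = (0.00)(-0.15) − (-0.45)(0.80) = 0.3600
  C_32 = −[(1.00)(-0.15) − (-0.45)(-0.20)] = 0.2400
  C_33 = (1.00)(0.80) − (0.00)(-0.20) = 0.8000
det(I−A) = Σ_j (I−A)_1j·C_1j = (1.00)(0.7325) + (0.00)(0.2150) + (-0.45)(0.1700) = 0.6560
adj(I−A) = Cᵀ =
  [ 0.7325   0.2025   0.3600]
  [ 0.2150   0.9550   0.2400]
  [ 0.1700   0.4500   0.8000]
(I − A)⁻¹ = adj(I−A) / det(I−A) ≈
  [   1.1166     0.3087     0.5488]
  [   0.3277     1.4558     0.3659]
  [   0.2591     0.6860     1.2195]
x = (I − A)⁻¹ d = adj(I−A)·d / det(I−A), with det(I−A) = 0.6560:
  x_1 = (0.7325·360 + 0.2025·200 + 0.3600·260) / 0.6560 = 397.80 / 0.6560 ≈ 606.40
  x_2 = (0.2150·360 + 0.9550·200 + 0.2400·260) / 0.6560 = 330.80 / 0.6560 ≈ 504.27
  x_3 = (0.1700·360 + 0.4500·200 + 0.8000·260) / 0.6560 = 359.20 / 0.6560 ≈ 547.56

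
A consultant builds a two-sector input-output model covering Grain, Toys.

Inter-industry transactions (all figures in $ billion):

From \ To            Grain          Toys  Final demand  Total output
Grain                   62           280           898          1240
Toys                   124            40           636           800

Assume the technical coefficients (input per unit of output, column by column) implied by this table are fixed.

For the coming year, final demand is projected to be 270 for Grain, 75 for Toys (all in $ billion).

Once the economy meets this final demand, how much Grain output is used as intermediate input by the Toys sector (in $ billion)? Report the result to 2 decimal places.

Technical coefficients a_ij = z_ij / X_j:
  a_11 = 62/1240 = 0.05, a_21 = 124/1240 = 0.10
  a_12 = 280/800 = 0.35, a_22 = 40/800 = 0.05
I − A =
  [   0.95    -0.35]
  [  -0.10     0.95]
det(I−A) = (0.95)(0.95) − (-0.35)(-0.10) = 0.8675
adj(I−A) = [[0.95, 0.35], [0.10, 0.95]]
(I − A)⁻¹ = adj(I−A) / det(I−A) ≈
  [   1.0951     0.4035]
  [   0.1153     1.0951]
First solve x = (I − A)⁻¹ d = adj(I−A)·d / det(I−A); in particular x_2 = (0.10·270 + 0.95·75) / 0.8675 = 98.25 / 0.8675 ≈ 113.2565.
Intermediate flow from 1 to 2: z_12 = a_12 · x_2 = 0.35 × 98.25 / 0.8675 = 34.3875 / 0.8675 ≈ 39.64.

z_12 = 39.64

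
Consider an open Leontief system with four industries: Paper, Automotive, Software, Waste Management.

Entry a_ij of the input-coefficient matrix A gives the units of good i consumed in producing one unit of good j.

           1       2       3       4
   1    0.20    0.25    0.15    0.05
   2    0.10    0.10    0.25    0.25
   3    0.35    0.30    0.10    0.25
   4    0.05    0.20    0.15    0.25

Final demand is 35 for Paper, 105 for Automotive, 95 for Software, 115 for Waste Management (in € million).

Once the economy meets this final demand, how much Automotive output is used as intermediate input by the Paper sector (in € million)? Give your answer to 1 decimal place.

z_21 = 25.8

I − A =
  [   0.80    -0.25    -0.15    -0.05]
  [  -0.10     0.90    -0.25    -0.25]
  [  -0.35    -0.30     0.90    -0.25]
  [  -0.05    -0.20    -0.15     0.75]
Compute the cofactors C_ij = (−1)^(i+j)·(3×3 minor ij) of I−A; the adjugate is their transpose:
adj(I−A) = Cᵀ =
  [ 0.448750   0.211875   0.159250   0.153625]
  [ 0.156875   0.463875   0.193250   0.229500]
  [ 0.261250   0.291500   0.474875   0.272875]
  [ 0.124000   0.196125   0.157125   0.491875]
det(I−A) = Σ_j (I−A)_1j·C_1j = (0.80)(0.448750) + (-0.25)(0.156875) + (-0.15)(0.261250) + (-0.05)(0.124000) = 0.27439375
(I − A)⁻¹ = adj(I−A) / det(I−A) ≈
  [   1.6354     0.7722     0.5804     0.5599]
  [   0.5717     1.6905     0.7043     0.8364]
  [   0.9521     1.0623     1.7306     0.9945]
  [   0.4519     0.7148     0.5726     1.7926]
First solve x = (I − A)⁻¹ d = adj(I−A)·d / det(I−A); in particular x_1 = (0.448750·35 + 0.211875·105 + 0.159250·95 + 0.153625·115) / 0.27439375 = 70.74875 / 0.27439375 ≈ 257.837.
Intermediate flow from 2 to 1: z_21 = a_21 · x_1 = 0.10 × 70.74875 / 0.27439375 = 7.074875 / 0.27439375 ≈ 25.8.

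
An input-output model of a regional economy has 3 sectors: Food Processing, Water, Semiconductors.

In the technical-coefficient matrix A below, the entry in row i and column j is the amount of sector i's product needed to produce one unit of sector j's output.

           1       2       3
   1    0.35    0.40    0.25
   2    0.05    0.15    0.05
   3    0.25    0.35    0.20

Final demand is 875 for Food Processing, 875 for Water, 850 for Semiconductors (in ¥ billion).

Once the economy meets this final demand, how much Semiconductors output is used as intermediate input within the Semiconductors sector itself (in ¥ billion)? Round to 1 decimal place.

z_33 = 534.1

I − A =
  [   0.65    -0.40    -0.25]
  [  -0.05     0.85    -0.05]
  [  -0.25    -0.35     0.80]
Cofactors of I−A, C_ij = (−1)^(i+j)·(minor ij) (rows/columns in the sector order above):
  C_11 = (0.85)(0.80) − (-0.05)(-0.35) = 0.6625
  C_12 = −[(-0.05)(0.80) − (-0.05)(-0.25)] = 0.0525
  C_13 = (-0.05)(-0.35) − (0.85)(-0.25) = 0.2300
  C_21 = −[(-0.40)(0.80) − (-0.25)(-0.35)] = 0.4075
  C_22 = (0.65)(0.80) − (-0.25)(-0.25) = 0.4575
  C_23 = −[(0.65)(-0.35) − (-0.40)(-0.25)] = 0.3275
  C_31 = (-0.40)(-0.05) − (-0.25)(0.85) = 0.2325
  C_32 = −[(0.65)(-0.05) − (-0.25)(-0.05)] = 0.0450
  C_33 = (0.65)(0.85) − (-0.40)(-0.05) = 0.5325
det(I−A) = Σ_j (I−A)_1j·C_1j = (0.65)(0.6625) + (-0.40)(0.0525) + (-0.25)(0.2300) = 0.352125
adj(I−A) = Cᵀ =
  [ 0.6625   0.4075   0.2325]
  [ 0.0525   0.4575   0.0450]
  [ 0.2300   0.3275   0.5325]
(I − A)⁻¹ = adj(I−A) / det(I−A) ≈
  [   1.8814     1.1573     0.6603]
  [   0.1491     1.2993     0.1278]
  [   0.6532     0.9301     1.5122]
First solve x = (I − A)⁻¹ d = adj(I−A)·d / det(I−A); in particular x_3 = (0.2300·875 + 0.3275·875 + 0.5325·850) / 0.352125 = 940.4375 / 0.352125 ≈ 2670.749.
Intermediate flow from 3 to 3: z_33 = a_33 · x_3 = 0.20 × 940.4375 / 0.352125 = 188.0875 / 0.352125 ≈ 534.1.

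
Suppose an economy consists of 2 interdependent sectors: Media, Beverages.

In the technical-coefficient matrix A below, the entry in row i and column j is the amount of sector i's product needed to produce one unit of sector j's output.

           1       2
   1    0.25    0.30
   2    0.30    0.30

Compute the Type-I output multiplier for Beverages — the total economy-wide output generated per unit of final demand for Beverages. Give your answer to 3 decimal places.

m_2 = 2.414

I − A =
  [   0.75    -0.30]
  [  -0.30     0.70]
det(I−A) = (0.75)(0.70) − (-0.30)(-0.30) = 0.4350
adj(I−A) = [[0.70, 0.30], [0.30, 0.75]]
(I − A)⁻¹ = adj(I−A) / det(I−A) ≈
  [   1.6092     0.6897]
  [   0.6897     1.7241]
The output multiplier for sector j is the column-j sum of the Leontief inverse (I − A)⁻¹ = adj(I−A) / det(I−A).
Column 2 of adj(I−A): (0.30, 0.75); det(I−A) = 0.4350.
m_2 = (0.30 + 0.75) / 0.4350 = 1.05 / 0.4350 ≈ 2.414.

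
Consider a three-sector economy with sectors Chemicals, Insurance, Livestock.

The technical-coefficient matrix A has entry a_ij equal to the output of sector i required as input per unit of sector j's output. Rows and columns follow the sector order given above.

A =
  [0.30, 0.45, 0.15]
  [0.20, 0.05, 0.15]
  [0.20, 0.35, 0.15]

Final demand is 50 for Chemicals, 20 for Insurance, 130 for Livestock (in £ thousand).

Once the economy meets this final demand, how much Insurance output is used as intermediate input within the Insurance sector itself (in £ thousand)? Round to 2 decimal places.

z_22 = 4.86

I − A =
  [   0.70    -0.45    -0.15]
  [  -0.20     0.95    -0.15]
  [  -0.20    -0.35     0.85]
Cofactors of I−A, C_ij = (−1)^(i+j)·(minor ij) (rows/columns in the sector order above):
  C_11 = (0.95)(0.85) − (-0.15)(-0.35) = 0.7550
  C_12 = −[(-0.20)(0.85) − (-0.15)(-0.20)] = 0.2000
  C_13 = (-0.20)(-0.35) − (0.95)(-0.20) = 0.2600
  C_21 = −[(-0.45)(0.85) − (-0.15)(-0.35)] = 0.4350
  C_22 = (0.70)(0.85) − (-0.15)(-0.20) = 0.5650
  C_23 = −[(0.70)(-0.35) − (-0.45)(-0.20)] = 0.3350
  C_31 = (-0.45)(-0.15) − (-0.15)(0.95) = 0.2100
  C_32 = −[(0.70)(-0.15) − (-0.15)(-0.20)] = 0.1350
  C_33 = (0.70)(0.95) − (-0.45)(-0.20) = 0.5750
det(I−A) = Σ_j (I−A)_1j·C_1j = (0.70)(0.7550) + (-0.45)(0.2000) + (-0.15)(0.2600) = 0.3995
adj(I−A) = Cᵀ =
  [ 0.7550   0.4350   0.2100]
  [ 0.2000   0.5650   0.1350]
  [ 0.2600   0.3350   0.5750]
(I − A)⁻¹ = adj(I−A) / det(I−A) ≈
  [   1.8899     1.0889     0.5257]
  [   0.5006     1.4143     0.3379]
  [   0.6508     0.8385     1.4393]
First solve x = (I − A)⁻¹ d = adj(I−A)·d / det(I−A); in particular x_2 = (0.2000·50 + 0.5650·20 + 0.1350·130) / 0.3995 = 38.85 / 0.3995 ≈ 97.2466.
Intermediate flow from 2 to 2: z_22 = a_22 · x_2 = 0.05 × 38.85 / 0.3995 = 1.9425 / 0.3995 ≈ 4.86.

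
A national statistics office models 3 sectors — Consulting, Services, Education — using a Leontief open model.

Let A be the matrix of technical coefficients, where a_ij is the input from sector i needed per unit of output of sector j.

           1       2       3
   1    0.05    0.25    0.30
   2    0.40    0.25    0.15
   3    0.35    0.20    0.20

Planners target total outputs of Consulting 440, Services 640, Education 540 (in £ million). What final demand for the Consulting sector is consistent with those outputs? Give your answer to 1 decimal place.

d_1 = 96.0

I − A =
  [   0.95    -0.25    -0.30]
  [  -0.40     0.75    -0.15]
  [  -0.35    -0.20     0.80]
d = (I − A) x:
  d_1 = (+0.95)·440 + (-0.25)·640 + (-0.30)·540 = 96.0
  d_2 = (-0.40)·440 + (+0.75)·640 + (-0.15)·540 = 223.0
  d_3 = (-0.35)·440 + (-0.20)·640 + (+0.80)·540 = 150.0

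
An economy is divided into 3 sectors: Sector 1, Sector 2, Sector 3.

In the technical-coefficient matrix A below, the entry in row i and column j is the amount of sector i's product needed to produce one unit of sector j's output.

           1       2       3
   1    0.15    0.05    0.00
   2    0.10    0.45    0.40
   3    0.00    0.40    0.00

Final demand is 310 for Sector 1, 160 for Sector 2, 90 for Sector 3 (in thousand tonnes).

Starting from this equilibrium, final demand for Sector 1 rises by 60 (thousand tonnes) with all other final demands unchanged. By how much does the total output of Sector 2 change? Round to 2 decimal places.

I − A =
  [   0.85    -0.05     0.00]
  [  -0.10     0.55    -0.40]
  [   0.00    -0.40     1.00]
Cofactors of I−A, C_ij = (−1)^(i+j)·(minor ij) (rows/columns in the sector order above):
  C_11 = (0.55)(1.00) − (-0.40)(-0.40) = 0.3900
  C_12 = −[(-0.10)(1.00) − (-0.40)(0.00)] = 0.1000
  C_13 = (-0.10)(-0.40) − (0.55)(0.00) = 0.0400
  C_21 = −[(-0.05)(1.00) − (0.00)(-0.40)] = 0.0500
  C_22 = (0.85)(1.00) − (0.00)(0.00) = 0.8500
  C_23 = −[(0.85)(-0.40) − (-0.05)(0.00)] = 0.3400
  C_31 = (-0.05)(-0.40) − (0.00)(0.55) = 0.0200
  C_32 = −[(0.85)(-0.40) − (0.00)(-0.10)] = 0.3400
  C_33 = (0.85)(0.55) − (-0.05)(-0.10) = 0.4625
det(I−A) = Σ_j (I−A)_1j·C_1j = (0.85)(0.3900) + (-0.05)(0.1000) + (0.00)(0.0400) = 0.3265
adj(I−A) = Cᵀ =
  [ 0.3900   0.0500   0.0200]
  [ 0.1000   0.8500   0.3400]
  [ 0.0400   0.3400   0.4625]
(I − A)⁻¹ = adj(I−A) / det(I−A) ≈
  [   1.1945     0.1531     0.0613]
  [   0.3063     2.6034     1.0413]
  [   0.1225     1.0413     1.4165]
Δx = (I − A)⁻¹ Δd with Δd having +60 in the Sector 1 component and 0 elsewhere.
So Δx_2 = L_21 · (+60), where L_21 = adj(I−A)_21 / det(I−A) = 0.1000 / 0.3265.
Δx_2 = 0.1000 × (+60) / 0.3265 = 6.00 / 0.3265 ≈ 18.38.

Δx_2 = 18.38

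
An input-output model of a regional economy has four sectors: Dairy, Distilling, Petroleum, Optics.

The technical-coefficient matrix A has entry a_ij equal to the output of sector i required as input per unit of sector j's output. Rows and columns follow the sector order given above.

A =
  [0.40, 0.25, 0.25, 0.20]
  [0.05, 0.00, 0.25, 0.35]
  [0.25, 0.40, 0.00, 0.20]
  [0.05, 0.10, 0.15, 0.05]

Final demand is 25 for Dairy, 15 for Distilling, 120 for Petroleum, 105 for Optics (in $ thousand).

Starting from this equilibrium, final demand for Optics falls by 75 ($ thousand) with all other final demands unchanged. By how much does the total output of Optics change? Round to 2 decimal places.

Δx_4 = -98.61

I − A =
  [   0.60    -0.25    -0.25    -0.20]
  [  -0.05     1.00    -0.25    -0.35]
  [  -0.25    -0.40     1.00    -0.20]
  [  -0.05    -0.10    -0.15     0.95]
Compute the cofactors C_ij = (−1)^(i+j)·(3×3 minor ij) of I−A; the adjugate is their transpose:
adj(I−A) = Cᵀ =
  [ 0.764000   0.362000   0.336250   0.365000]
  [ 0.138500   0.472625   0.189250   0.243125]
  [ 0.265750   0.302875   0.521750   0.277375]
  [ 0.096750   0.116625   0.120000   0.444375]
det(I−A) = Σ_j (I−A)_1j·C_1j = (0.60)(0.764000) + (-0.25)(0.138500) + (-0.25)(0.265750) + (-0.20)(0.096750) = 0.3379875
(I − A)⁻¹ = adj(I−A) / det(I−A) ≈
  [   2.2604     1.0710     0.9949     1.0799]
  [   0.4098     1.3984     0.5599     0.7193]
  [   0.7863     0.8961     1.5437     0.8207]
  [   0.2863     0.3451     0.3550     1.3148]
Δx = (I − A)⁻¹ Δd with Δd having -75 in the Optics component and 0 elsewhere.
So Δx_4 = L_44 · (-75), where L_44 = adj(I−A)_44 / det(I−A) = 0.444375 / 0.3379875.
Δx_4 = 0.444375 × (-75) / 0.3379875 = -33.328125 / 0.3379875 ≈ -98.61.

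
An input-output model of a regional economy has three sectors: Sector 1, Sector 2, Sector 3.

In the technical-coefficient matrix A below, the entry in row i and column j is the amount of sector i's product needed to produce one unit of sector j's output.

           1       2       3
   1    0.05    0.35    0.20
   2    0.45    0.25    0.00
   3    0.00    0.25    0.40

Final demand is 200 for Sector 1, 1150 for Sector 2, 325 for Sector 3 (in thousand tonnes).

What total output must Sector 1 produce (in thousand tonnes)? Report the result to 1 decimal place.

x_1 = 1409.8

I − A =
  [   0.95    -0.35    -0.20]
  [  -0.45     0.75     0.00]
  [   0.00    -0.25     0.60]
Cofactors of I−A, C_ij = (−1)^(i+j)·(minor ij) (rows/columns in the sector order above):
  C_11 = (0.75)(0.60) − (0.00)(-0.25) = 0.4500
  C_12 = −[(-0.45)(0.60) − (0.00)(0.00)] = 0.2700
  C_13 = (-0.45)(-0.25) − (0.75)(0.00) = 0.1125
  C_21 = −[(-0.35)(0.60) − (-0.20)(-0.25)] = 0.2600
  C_22 = (0.95)(0.60) − (-0.20)(0.00) = 0.5700
  C_23 = −[(0.95)(-0.25) − (-0.35)(0.00)] = 0.2375
  C_31 = (-0.35)(0.00) − (-0.20)(0.75) = 0.1500
  C_32 = −[(0.95)(0.00) − (-0.20)(-0.45)] = 0.0900
  C_33 = (0.95)(0.75) − (-0.35)(-0.45) = 0.5550
det(I−A) = Σ_j (I−A)_1j·C_1j = (0.95)(0.4500) + (-0.35)(0.2700) + (-0.20)(0.1125) = 0.3105
adj(I−A) = Cᵀ =
  [ 0.4500   0.2600   0.1500]
  [ 0.2700   0.5700   0.0900]
  [ 0.1125   0.2375   0.5550]
(I − A)⁻¹ = adj(I−A) / det(I−A) ≈
  [   1.4493     0.8374     0.4831]
  [   0.8696     1.8357     0.2899]
  [   0.3623     0.7649     1.7874]
x = (I − A)⁻¹ d = adj(I−A)·d / det(I−A), with det(I−A) = 0.3105:
  x_1 = (0.4500·200 + 0.2600·1150 + 0.1500·325) / 0.3105 = 437.75 / 0.3105 ≈ 1409.8
  x_2 = (0.2700·200 + 0.5700·1150 + 0.0900·325) / 0.3105 = 738.75 / 0.3105 ≈ 2379.2
  x_3 = (0.1125·200 + 0.2375·1150 + 0.5550·325) / 0.3105 = 476.00 / 0.3105 ≈ 1533.0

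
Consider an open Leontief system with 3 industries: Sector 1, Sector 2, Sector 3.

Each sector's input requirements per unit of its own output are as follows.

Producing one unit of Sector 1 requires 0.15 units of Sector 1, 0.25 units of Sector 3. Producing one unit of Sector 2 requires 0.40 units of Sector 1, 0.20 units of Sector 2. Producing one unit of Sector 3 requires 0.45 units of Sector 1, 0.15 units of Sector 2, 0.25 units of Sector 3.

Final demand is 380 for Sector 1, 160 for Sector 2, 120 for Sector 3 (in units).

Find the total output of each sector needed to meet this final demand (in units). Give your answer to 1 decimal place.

x_1 = 805.9, x_2 = 280.4, x_3 = 428.6

I − A =
  [   0.85    -0.40    -0.45]
  [   0.00     0.80    -0.15]
  [  -0.25     0.00     0.75]
Cofactors of I−A, C_ij = (−1)^(i+j)·(minor ij) (rows/columns in the sector order above):
  C_11 = (0.80)(0.75) − (-0.15)(0.00) = 0.6000
  C_12 = −[(0.00)(0.75) − (-0.15)(-0.25)] = 0.0375
  C_13 = (0.00)(0.00) − (0.80)(-0.25) = 0.2000
  C_21 = −[(-0.40)(0.75) − (-0.45)(0.00)] = 0.3000
  C_22 = (0.85)(0.75) − (-0.45)(-0.25) = 0.5250
  C_23 = −[(0.85)(0.00) − (-0.40)(-0.25)] = 0.1000
  C_31 = (-0.40)(-0.15) − (-0.45)(0.80) = 0.4200
  C_32 = −[(0.85)(-0.15) − (-0.45)(0.00)] = 0.1275
  C_33 = (0.85)(0.80) − (-0.40)(0.00) = 0.6800
det(I−A) = Σ_j (I−A)_1j·C_1j = (0.85)(0.6000) + (-0.40)(0.0375) + (-0.45)(0.2000) = 0.4050
adj(I−A) = Cᵀ =
  [ 0.6000   0.3000   0.4200]
  [ 0.0375   0.5250   0.1275]
  [ 0.2000   0.1000   0.6800]
(I − A)⁻¹ = adj(I−A) / det(I−A) ≈
  [   1.4815     0.7407     1.0370]
  [   0.0926     1.2963     0.3148]
  [   0.4938     0.2469     1.6790]
x = (I − A)⁻¹ d = adj(I−A)·d / det(I−A), with det(I−A) = 0.4050:
  x_1 = (0.6000·380 + 0.3000·160 + 0.4200·120) / 0.4050 = 326.40 / 0.4050 ≈ 805.9
  x_2 = (0.0375·380 + 0.5250·160 + 0.1275·120) / 0.4050 = 113.55 / 0.4050 ≈ 280.4
  x_3 = (0.2000·380 + 0.1000·160 + 0.6800·120) / 0.4050 = 173.60 / 0.4050 ≈ 428.6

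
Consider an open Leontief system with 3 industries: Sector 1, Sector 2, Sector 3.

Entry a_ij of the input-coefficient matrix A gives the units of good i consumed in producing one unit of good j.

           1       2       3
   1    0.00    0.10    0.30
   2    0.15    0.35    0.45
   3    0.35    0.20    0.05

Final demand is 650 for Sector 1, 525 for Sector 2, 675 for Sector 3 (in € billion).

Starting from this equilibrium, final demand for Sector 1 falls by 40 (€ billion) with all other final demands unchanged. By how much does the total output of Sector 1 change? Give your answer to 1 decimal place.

Δx_1 = -50.2

I − A =
  [   1.00    -0.10    -0.30]
  [  -0.15     0.65    -0.45]
  [  -0.35    -0.20     0.95]
Cofactors of I−A, C_ij = (−1)^(i+j)·(minor ij) (rows/columns in the sector order above):
  C_11 = (0.65)(0.95) − (-0.45)(-0.20) = 0.5275
  C_12 = −[(-0.15)(0.95) − (-0.45)(-0.35)] = 0.3000
  C_13 = (-0.15)(-0.20) − (0.65)(-0.35) = 0.2575
  C_21 = −[(-0.10)(0.95) − (-0.30)(-0.20)] = 0.1550
  C_22 = (1.00)(0.95) − (-0.30)(-0.35) = 0.8450
  C_23 = −[(1.00)(-0.20) − (-0.10)(-0.35)] = 0.2350
  C_31 = (-0.10)(-0.45) − (-0.30)(0.65) = 0.2400
  C_32 = −[(1.00)(-0.45) − (-0.30)(-0.15)] = 0.4950
  C_33 = (1.00)(0.65) − (-0.10)(-0.15) = 0.6350
det(I−A) = Σ_j (I−A)_1j·C_1j = (1.00)(0.5275) + (-0.10)(0.3000) + (-0.30)(0.2575) = 0.42025
adj(I−A) = Cᵀ =
  [ 0.5275   0.1550   0.2400]
  [ 0.3000   0.8450   0.4950]
  [ 0.2575   0.2350   0.6350]
(I − A)⁻¹ = adj(I−A) / det(I−A) ≈
  [   1.2552     0.3688     0.5711]
  [   0.7139     2.0107     1.1779]
  [   0.6127     0.5592     1.5110]
Δx = (I − A)⁻¹ Δd with Δd having -40 in the Sector 1 component and 0 elsewhere.
So Δx_1 = L_11 · (-40), where L_11 = adj(I−A)_11 / det(I−A) = 0.5275 / 0.42025.
Δx_1 = 0.5275 × (-40) / 0.42025 = -21.10 / 0.42025 ≈ -50.2.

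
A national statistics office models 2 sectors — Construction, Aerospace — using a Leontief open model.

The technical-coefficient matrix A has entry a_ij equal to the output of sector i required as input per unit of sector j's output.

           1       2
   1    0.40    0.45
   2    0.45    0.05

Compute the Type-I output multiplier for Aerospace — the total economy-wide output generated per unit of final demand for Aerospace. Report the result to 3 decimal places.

m_2 = 2.857

I − A =
  [   0.60    -0.45]
  [  -0.45     0.95]
det(I−A) = (0.60)(0.95) − (-0.45)(-0.45) = 0.3675
adj(I−A) = [[0.95, 0.45], [0.45, 0.60]]
(I − A)⁻¹ = adj(I−A) / det(I−A) ≈
  [   2.5850     1.2245]
  [   1.2245     1.6327]
The output multiplier for sector j is the column-j sum of the Leontief inverse (I − A)⁻¹ = adj(I−A) / det(I−A).
Column 2 of adj(I−A): (0.45, 0.60); det(I−A) = 0.3675.
m_2 = (0.45 + 0.60) / 0.3675 = 1.05 / 0.3675 ≈ 2.857.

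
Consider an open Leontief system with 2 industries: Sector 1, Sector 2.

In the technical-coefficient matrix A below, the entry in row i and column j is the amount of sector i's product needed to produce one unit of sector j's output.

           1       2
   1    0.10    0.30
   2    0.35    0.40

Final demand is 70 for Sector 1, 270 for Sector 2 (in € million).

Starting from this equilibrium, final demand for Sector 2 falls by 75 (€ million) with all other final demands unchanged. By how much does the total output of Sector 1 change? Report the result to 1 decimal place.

Δx_1 = -51.7

I − A =
  [   0.90    -0.30]
  [  -0.35     0.60]
det(I−A) = (0.90)(0.60) − (-0.30)(-0.35) = 0.4350
adj(I−A) = [[0.60, 0.30], [0.35, 0.90]]
(I − A)⁻¹ = adj(I−A) / det(I−A) ≈
  [   1.3793     0.6897]
  [   0.8046     2.0690]
Δx = (I − A)⁻¹ Δd with Δd having -75 in the Sector 2 component and 0 elsewhere.
So Δx_1 = L_12 · (-75), where L_12 = adj(I−A)_12 / det(I−A) = 0.30 / 0.4350.
Δx_1 = 0.30 × (-75) / 0.4350 = -22.50 / 0.4350 ≈ -51.7.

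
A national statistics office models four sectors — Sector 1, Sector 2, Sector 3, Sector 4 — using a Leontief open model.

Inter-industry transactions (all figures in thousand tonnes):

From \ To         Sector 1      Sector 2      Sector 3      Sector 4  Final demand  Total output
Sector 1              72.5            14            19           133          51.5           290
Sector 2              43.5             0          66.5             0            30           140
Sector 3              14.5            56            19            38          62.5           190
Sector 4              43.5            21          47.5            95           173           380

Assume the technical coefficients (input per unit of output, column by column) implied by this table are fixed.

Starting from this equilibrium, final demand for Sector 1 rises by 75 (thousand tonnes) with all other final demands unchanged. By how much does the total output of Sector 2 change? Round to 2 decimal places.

Technical coefficients a_ij = z_ij / X_j:
  a_11 = 72.5/290 = 0.25, a_21 = 43.5/290 = 0.15, a_31 = 14.5/290 = 0.05, a_41 = 43.5/290 = 0.15
  a_12 = 14/140 = 0.10, a_22 = 0/140 = 0.00, a_32 = 56/140 = 0.40, a_42 = 21/140 = 0.15
  a_13 = 19/190 = 0.10, a_23 = 66.5/190 = 0.35, a_33 = 19/190 = 0.10, a_43 = 47.5/190 = 0.25
  a_14 = 133/380 = 0.35, a_24 = 0/380 = 0.00, a_34 = 38/380 = 0.10, a_44 = 95/380 = 0.25
I − A =
  [   0.75    -0.10    -0.10    -0.35]
  [  -0.15     1.00    -0.35     0.00]
  [  -0.05    -0.40     0.90    -0.10]
  [  -0.15    -0.15    -0.25     0.75]
Compute the cofactors C_ij = (−1)^(i+j)·(3×3 minor ij) of I−A; the adjugate is their transpose:
adj(I−A) = Cᵀ =
  [ 0.539750   0.178750   0.207125   0.279500]
  [ 0.115875   0.430625   0.202875   0.081125]
  [ 0.099750   0.223125   0.490875   0.112000]
  [ 0.164375   0.196250   0.245625   0.543750]
det(I−A) = Σ_j (I−A)_1j·C_1j = (0.75)(0.539750) + (-0.10)(0.115875) + (-0.10)(0.099750) + (-0.35)(0.164375) = 0.32571875
(I − A)⁻¹ = adj(I−A) / det(I−A) ≈
  [   1.6571     0.5488     0.6359     0.8581]
  [   0.3558     1.3221     0.6229     0.2491]
  [   0.3062     0.6850     1.5071     0.3439]
  [   0.5047     0.6025     0.7541     1.6694]
Δx = (I − A)⁻¹ Δd with Δd having +75 in the Sector 1 component and 0 elsewhere.
So Δx_2 = L_21 · (+75), where L_21 = adj(I−A)_21 / det(I−A) = 0.115875 / 0.32571875.
Δx_2 = 0.115875 × (+75) / 0.32571875 = 8.690625 / 0.32571875 ≈ 26.68.

Δx_2 = 26.68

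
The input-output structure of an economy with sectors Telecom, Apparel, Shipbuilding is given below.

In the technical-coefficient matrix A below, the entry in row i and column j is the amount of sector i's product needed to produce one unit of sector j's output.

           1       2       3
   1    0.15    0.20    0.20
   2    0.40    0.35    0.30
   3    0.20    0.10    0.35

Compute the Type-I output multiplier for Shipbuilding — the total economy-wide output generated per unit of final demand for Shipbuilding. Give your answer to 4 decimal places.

m_3 = 4.2334

I − A =
  [   0.85    -0.20    -0.20]
  [  -0.40     0.65    -0.30]
  [  -0.20    -0.10     0.65]
Cofactors of I−A, C_ij = (−1)^(i+j)·(minor ij) (rows/columns in the sector order above):
  C_11 = (0.65)(0.65) − (-0.30)(-0.10) = 0.3925
  C_12 = −[(-0.40)(0.65) − (-0.30)(-0.20)] = 0.3200
  C_13 = (-0.40)(-0.10) − (0.65)(-0.20) = 0.1700
  C_21 = −[(-0.20)(0.65) − (-0.20)(-0.10)] = 0.1500
  C_22 = (0.85)(0.65) − (-0.20)(-0.20) = 0.5125
  C_23 = −[(0.85)(-0.10) − (-0.20)(-0.20)] = 0.1250
  C_31 = (-0.20)(-0.30) − (-0.20)(0.65) = 0.1900
  C_32 = −[(0.85)(-0.30) − (-0.20)(-0.40)] = 0.3350
  C_33 = (0.85)(0.65) − (-0.20)(-0.40) = 0.4725
det(I−A) = Σ_j (I−A)_1j·C_1j = (0.85)(0.3925) + (-0.20)(0.3200) + (-0.20)(0.1700) = 0.235625
adj(I−A) = Cᵀ =
  [ 0.3925   0.1500   0.1900]
  [ 0.3200   0.5125   0.3350]
  [ 0.1700   0.1250   0.4725]
(I − A)⁻¹ = adj(I−A) / det(I−A) ≈
  [   1.66578     0.63660     0.80637]
  [   1.35809     2.17507     1.42175]
  [   0.72149     0.53050     2.00531]
The output multiplier for sector j is the column-j sum of the Leontief inverse (I − A)⁻¹ = adj(I−A) / det(I−A).
Column 3 of adj(I−A): (0.1900, 0.3350, 0.4725); det(I−A) = 0.235625.
m_3 = (0.1900 + 0.3350 + 0.4725) / 0.235625 = 0.9975 / 0.235625 ≈ 4.2334.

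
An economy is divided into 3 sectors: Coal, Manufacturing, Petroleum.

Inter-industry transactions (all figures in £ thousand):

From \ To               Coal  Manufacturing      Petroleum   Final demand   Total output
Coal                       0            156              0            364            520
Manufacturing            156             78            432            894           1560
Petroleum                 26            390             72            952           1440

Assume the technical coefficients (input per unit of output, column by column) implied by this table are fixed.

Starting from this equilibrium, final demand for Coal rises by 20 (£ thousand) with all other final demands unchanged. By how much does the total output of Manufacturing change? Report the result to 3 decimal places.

Technical coefficients a_ij = z_ij / X_j:
  a_11 = 0/520 = 0.00, a_21 = 156/520 = 0.30, a_31 = 26/520 = 0.05
  a_12 = 156/1560 = 0.10, a_22 = 78/1560 = 0.05, a_32 = 390/1560 = 0.25
  a_13 = 0/1440 = 0.00, a_23 = 432/1440 = 0.30, a_33 = 72/1440 = 0.05
I − A =
  [   1.00    -0.10     0.00]
  [  -0.30     0.95    -0.30]
  [  -0.05    -0.25     0.95]
Cofactors of I−A, C_ij = (−1)^(i+j)·(minor ij) (rows/columns in the sector order above):
  C_11 = (0.95)(0.95) − (-0.30)(-0.25) = 0.8275
  C_12 = −[(-0.30)(0.95) − (-0.30)(-0.05)] = 0.3000
  C_13 = (-0.30)(-0.25) − (0.95)(-0.05) = 0.1225
  C_21 = −[(-0.10)(0.95) − (0.00)(-0.25)] = 0.0950
  C_22 = (1.00)(0.95) − (0.00)(-0.05) = 0.9500
  C_23 = −[(1.00)(-0.25) − (-0.10)(-0.05)] = 0.2550
  C_31 = (-0.10)(-0.30) − (0.00)(0.95) = 0.0300
  C_32 = −[(1.00)(-0.30) − (0.00)(-0.30)] = 0.3000
  C_33 = (1.00)(0.95) − (-0.10)(-0.30) = 0.9200
det(I−A) = Σ_j (I−A)_1j·C_1j = (1.00)(0.8275) + (-0.10)(0.3000) + (0.00)(0.1225) = 0.7975
adj(I−A) = Cᵀ =
  [ 0.8275   0.0950   0.0300]
  [ 0.3000   0.9500   0.3000]
  [ 0.1225   0.2550   0.9200]
(I − A)⁻¹ = adj(I−A) / det(I−A) ≈
  [   1.0376     0.1191     0.0376]
  [   0.3762     1.1912     0.3762]
  [   0.1536     0.3197     1.1536]
Δx = (I − A)⁻¹ Δd with Δd having +20 in the Coal component and 0 elsewhere.
So Δx_2 = L_21 · (+20), where L_21 = adj(I−A)_21 / det(I−A) = 0.3000 / 0.7975.
Δx_2 = 0.3000 × (+20) / 0.7975 = 6.00 / 0.7975 ≈ 7.524.

Δx_2 = 7.524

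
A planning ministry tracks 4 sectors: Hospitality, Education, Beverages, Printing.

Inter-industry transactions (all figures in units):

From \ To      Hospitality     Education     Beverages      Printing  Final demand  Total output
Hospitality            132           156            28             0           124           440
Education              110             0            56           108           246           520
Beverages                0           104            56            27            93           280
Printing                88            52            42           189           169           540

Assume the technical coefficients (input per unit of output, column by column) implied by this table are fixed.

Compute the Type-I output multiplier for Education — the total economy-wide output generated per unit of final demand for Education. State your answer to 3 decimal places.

m_2 = 2.777

Technical coefficients a_ij = z_ij / X_j:
  a_11 = 132/440 = 0.30, a_21 = 110/440 = 0.25, a_31 = 0/440 = 0.00, a_41 = 88/440 = 0.20
  a_12 = 156/520 = 0.30, a_22 = 0/520 = 0.00, a_32 = 104/520 = 0.20, a_42 = 52/520 = 0.10
  a_13 = 28/280 = 0.10, a_23 = 56/280 = 0.20, a_33 = 56/280 = 0.20, a_43 = 42/280 = 0.15
  a_14 = 0/540 = 0.00, a_24 = 108/540 = 0.20, a_34 = 27/540 = 0.05, a_44 = 189/540 = 0.35
I − A =
  [   0.70    -0.30    -0.10     0.00]
  [  -0.25     1.00    -0.20    -0.20]
  [   0.00    -0.20     0.80    -0.05]
  [  -0.20    -0.10    -0.15     0.65]
Compute the cofactors C_ij = (−1)^(i+j)·(3×3 minor ij) of I−A; the adjugate is their transpose:
adj(I−A) = Cᵀ =
  [ 0.463500   0.167250   0.111000   0.060000]
  [ 0.162125   0.357750   0.132250   0.120250]
  [ 0.051750   0.097500   0.380250   0.059250]
  [ 0.179500   0.129000   0.142250   0.467000]
det(I−A) = Σ_j (I−A)_1j·C_1j = (0.70)(0.463500) + (-0.30)(0.162125) + (-0.10)(0.051750) + (0.00)(0.179500) = 0.2706375
(I − A)⁻¹ = adj(I−A) / det(I−A) ≈
  [   1.7126     0.6180     0.4101     0.2217]
  [   0.5990     1.3219     0.4887     0.4443]
  [   0.1912     0.3603     1.4050     0.2189]
  [   0.6632     0.4767     0.5256     1.7256]
The output multiplier for sector j is the column-j sum of the Leontief inverse (I − A)⁻¹ = adj(I−A) / det(I−A).
Column 2 of adj(I−A): (0.167250, 0.357750, 0.097500, 0.129000); det(I−A) = 0.2706375.
m_2 = (0.167250 + 0.357750 + 0.097500 + 0.129000) / 0.2706375 = 0.7515 / 0.2706375 ≈ 2.777.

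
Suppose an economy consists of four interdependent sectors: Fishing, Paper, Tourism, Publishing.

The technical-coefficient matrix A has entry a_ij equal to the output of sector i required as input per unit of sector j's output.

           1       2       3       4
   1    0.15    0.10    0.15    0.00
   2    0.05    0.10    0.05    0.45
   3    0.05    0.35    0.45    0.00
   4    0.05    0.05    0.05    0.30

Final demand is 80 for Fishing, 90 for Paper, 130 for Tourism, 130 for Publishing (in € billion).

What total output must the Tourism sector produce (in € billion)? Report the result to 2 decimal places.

I − A =
  [   0.85    -0.10    -0.15     0.00]
  [  -0.05     0.90    -0.05    -0.45]
  [  -0.05    -0.35     0.55     0.00]
  [  -0.05    -0.05    -0.05     0.70]
Compute the cofactors C_ij = (−1)^(i+j)·(3×3 minor ij) of I−A; the adjugate is their transpose:
adj(I−A) = Cᵀ =
  [ 0.314000   0.075250   0.096875   0.048375]
  [ 0.034500   0.322000   0.057500   0.207000]
  [ 0.050500   0.211750   0.510625   0.136125]
  [ 0.028500   0.043500   0.047500   0.393500]
det(I−A) = Σ_j (I−A)_1j·C_1j = (0.85)(0.314000) + (-0.10)(0.034500) + (-0.15)(0.050500) + (0.00)(0.028500) = 0.255875
(I − A)⁻¹ = adj(I−A) / det(I−A) ≈
  [   1.2272     0.2941     0.3786     0.1891]
  [   0.1348     1.2584     0.2247     0.8090]
  [   0.1974     0.8276     1.9956     0.5320]
  [   0.1114     0.1700     0.1856     1.5379]
x = (I − A)⁻¹ d = adj(I−A)·d / det(I−A), with det(I−A) = 0.255875:
  x_1 = (0.314000·80 + 0.075250·90 + 0.096875·130 + 0.048375·130) / 0.255875 = 50.775 / 0.255875 ≈ 198.44
  x_2 = (0.034500·80 + 0.322000·90 + 0.057500·130 + 0.207000·130) / 0.255875 = 66.125 / 0.255875 ≈ 258.43
  x_3 = (0.050500·80 + 0.211750·90 + 0.510625·130 + 0.136125·130) / 0.255875 = 107.175 / 0.255875 ≈ 418.86
  x_4 = (0.028500·80 + 0.043500·90 + 0.047500·130 + 0.393500·130) / 0.255875 = 63.525 / 0.255875 ≈ 248.27

x_3 = 418.86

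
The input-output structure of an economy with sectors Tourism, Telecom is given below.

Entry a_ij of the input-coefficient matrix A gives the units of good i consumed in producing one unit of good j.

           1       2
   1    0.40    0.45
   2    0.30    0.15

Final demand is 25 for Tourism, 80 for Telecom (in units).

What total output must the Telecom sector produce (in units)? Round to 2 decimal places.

x_2 = 148.00

I − A =
  [   0.60    -0.45]
  [  -0.30     0.85]
det(I−A) = (0.60)(0.85) − (-0.45)(-0.30) = 0.3750
adj(I−A) = [[0.85, 0.45], [0.30, 0.60]]
(I − A)⁻¹ = adj(I−A) / det(I−A) ≈
  [   2.2667     1.2000]
  [   0.8000     1.6000]
x = (I − A)⁻¹ d = adj(I−A)·d / det(I−A), with det(I−A) = 0.3750:
  x_1 = (0.85·25 + 0.45·80) / 0.3750 = 57.25 / 0.3750 ≈ 152.67
  x_2 = (0.30·25 + 0.60·80) / 0.3750 = 55.50 / 0.3750 = 148.00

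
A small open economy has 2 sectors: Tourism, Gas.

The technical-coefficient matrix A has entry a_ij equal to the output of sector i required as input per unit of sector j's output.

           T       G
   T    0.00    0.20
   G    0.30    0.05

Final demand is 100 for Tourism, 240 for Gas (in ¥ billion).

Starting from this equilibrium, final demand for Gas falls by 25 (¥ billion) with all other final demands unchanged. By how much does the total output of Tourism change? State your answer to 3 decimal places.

I − A =
  [   1.00    -0.20]
  [  -0.30     0.95]
det(I−A) = (1.00)(0.95) − (-0.20)(-0.30) = 0.8900
adj(I−A) = [[0.95, 0.20], [0.30, 1.00]]
(I − A)⁻¹ = adj(I−A) / det(I−A) ≈
  [   1.0674     0.2247]
  [   0.3371     1.1236]
Δx = (I − A)⁻¹ Δd with Δd having -25 in the Gas component and 0 elsewhere.
So Δx_T = L_TG · (-25), where L_TG = adj(I−A)_TG / det(I−A) = 0.20 / 0.8900.
Δx_T = 0.20 × (-25) / 0.8900 = -5.00 / 0.8900 ≈ -5.618.

Δx_T = -5.618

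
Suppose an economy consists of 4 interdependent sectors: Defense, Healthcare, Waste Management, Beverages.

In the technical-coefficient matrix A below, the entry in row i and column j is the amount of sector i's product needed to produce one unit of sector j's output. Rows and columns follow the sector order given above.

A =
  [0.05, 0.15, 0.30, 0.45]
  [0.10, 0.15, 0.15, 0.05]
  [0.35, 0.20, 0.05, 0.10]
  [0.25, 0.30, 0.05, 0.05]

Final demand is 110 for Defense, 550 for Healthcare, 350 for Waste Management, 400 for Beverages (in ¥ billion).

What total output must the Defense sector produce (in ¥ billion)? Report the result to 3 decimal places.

x_1 = 1173.770

I − A =
  [   0.95    -0.15    -0.30    -0.45]
  [  -0.10     0.85    -0.15    -0.05]
  [  -0.35    -0.20     0.95    -0.10]
  [  -0.25    -0.30    -0.05     0.95]
Compute the cofactors C_ij = (−1)^(i+j)·(3×3 minor ij) of I−A; the adjugate is their transpose:
adj(I−A) = Cᵀ =
  [ 0.715125   0.333375   0.298875   0.387750]
  [ 0.156125   0.630625   0.155375   0.123500]
  [ 0.323125   0.287375   0.627625   0.234250]
  [ 0.254500   0.302000   0.160750   0.621250]
det(I−A) = Σ_j (I−A)_1j·C_1j = (0.95)(0.715125) + (-0.15)(0.156125) + (-0.30)(0.323125) + (-0.45)(0.254500) = 0.4444875
(I − A)⁻¹ = adj(I−A) / det(I−A) ≈
  [   1.6089     0.7500     0.6724     0.8724]
  [   0.3512     1.4188     0.3496     0.2778]
  [   0.7270     0.6465     1.4120     0.5270]
  [   0.5726     0.6794     0.3617     1.3977]
x = (I − A)⁻¹ d = adj(I−A)·d / det(I−A), with det(I−A) = 0.4444875:
  x_1 = (0.715125·110 + 0.333375·550 + 0.298875·350 + 0.387750·400) / 0.4444875 = 521.72625 / 0.4444875 ≈ 1173.770
  x_2 = (0.156125·110 + 0.630625·550 + 0.155375·350 + 0.123500·400) / 0.4444875 = 467.79875 / 0.4444875 ≈ 1052.445
  x_3 = (0.323125·110 + 0.287375·550 + 0.627625·350 + 0.234250·400) / 0.4444875 = 506.96875 / 0.4444875 ≈ 1140.569
  x_4 = (0.254500·110 + 0.302000·550 + 0.160750·350 + 0.621250·400) / 0.4444875 = 498.8575 / 0.4444875 ≈ 1122.321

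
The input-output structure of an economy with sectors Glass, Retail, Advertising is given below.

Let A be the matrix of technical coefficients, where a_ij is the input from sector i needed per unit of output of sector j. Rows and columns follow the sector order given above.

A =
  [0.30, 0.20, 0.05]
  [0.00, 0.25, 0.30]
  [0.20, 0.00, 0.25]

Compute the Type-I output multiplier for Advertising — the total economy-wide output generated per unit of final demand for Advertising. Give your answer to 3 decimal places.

I − A =
  [   0.70    -0.20    -0.05]
  [   0.00     0.75    -0.30]
  [  -0.20     0.00     0.75]
Cofactors of I−A, C_ij = (−1)^(i+j)·(minor ij) (rows/columns in the sector order above):
  C_11 = (0.75)(0.75) − (-0.30)(0.00) = 0.5625
  C_12 = −[(0.00)(0.75) − (-0.30)(-0.20)] = 0.0600
  C_13 = (0.00)(0.00) − (0.75)(-0.20) = 0.1500
  C_21 = −[(-0.20)(0.75) − (-0.05)(0.00)] = 0.1500
  C_22 = (0.70)(0.75) − (-0.05)(-0.20) = 0.5150
  C_23 = −[(0.70)(0.00) − (-0.20)(-0.20)] = 0.0400
  C_31 = (-0.20)(-0.30) − (-0.05)(0.75) = 0.0975
  C_32 = −[(0.70)(-0.30) − (-0.05)(0.00)] = 0.2100
  C_33 = (0.70)(0.75) − (-0.20)(0.00) = 0.5250
det(I−A) = Σ_j (I−A)_1j·C_1j = (0.70)(0.5625) + (-0.20)(0.0600) + (-0.05)(0.1500) = 0.37425
adj(I−A) = Cᵀ =
  [ 0.5625   0.1500   0.0975]
  [ 0.0600   0.5150   0.2100]
  [ 0.1500   0.0400   0.5250]
(I − A)⁻¹ = adj(I−A) / det(I−A) ≈
  [   1.5030     0.4008     0.2605]
  [   0.1603     1.3761     0.5611]
  [   0.4008     0.1069     1.4028]
The output multiplier for sector j is the column-j sum of the Leontief inverse (I − A)⁻¹ = adj(I−A) / det(I−A).
Column A of adj(I−A): (0.0975, 0.2100, 0.5250); det(I−A) = 0.37425.
m_A = (0.0975 + 0.2100 + 0.5250) / 0.37425 = 0.8325 / 0.37425 ≈ 2.224.

m_A = 2.224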